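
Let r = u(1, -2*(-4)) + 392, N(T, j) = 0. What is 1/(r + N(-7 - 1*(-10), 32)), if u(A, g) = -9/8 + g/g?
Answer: 8/3135 ≈ 0.0025518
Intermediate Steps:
u(A, g) = -1/8 (u(A, g) = -9*1/8 + 1 = -9/8 + 1 = -1/8)
r = 3135/8 (r = -1/8 + 392 = 3135/8 ≈ 391.88)
1/(r + N(-7 - 1*(-10), 32)) = 1/(3135/8 + 0) = 1/(3135/8) = 8/3135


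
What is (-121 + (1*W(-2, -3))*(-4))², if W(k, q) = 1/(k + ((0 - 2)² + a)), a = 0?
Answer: 15129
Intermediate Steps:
W(k, q) = 1/(4 + k) (W(k, q) = 1/(k + ((0 - 2)² + 0)) = 1/(k + ((-2)² + 0)) = 1/(k + (4 + 0)) = 1/(k + 4) = 1/(4 + k))
(-121 + (1*W(-2, -3))*(-4))² = (-121 + (1/(4 - 2))*(-4))² = (-121 + (1/2)*(-4))² = (-121 + (1*(½))*(-4))² = (-121 + (½)*(-4))² = (-121 - 2)² = (-123)² = 15129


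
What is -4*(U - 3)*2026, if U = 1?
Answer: 16208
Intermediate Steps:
-4*(U - 3)*2026 = -4*(1 - 3)*2026 = -4*(-2)*2026 = 8*2026 = 16208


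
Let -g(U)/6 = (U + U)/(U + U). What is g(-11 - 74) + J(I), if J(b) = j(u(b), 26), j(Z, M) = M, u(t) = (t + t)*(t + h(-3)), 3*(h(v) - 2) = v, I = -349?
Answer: 20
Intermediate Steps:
h(v) = 2 + v/3
u(t) = 2*t*(1 + t) (u(t) = (t + t)*(t + (2 + (⅓)*(-3))) = (2*t)*(t + (2 - 1)) = (2*t)*(t + 1) = (2*t)*(1 + t) = 2*t*(1 + t))
J(b) = 26
g(U) = -6 (g(U) = -6*(U + U)/(U + U) = -6*2*U/(2*U) = -6*2*U*1/(2*U) = -6*1 = -6)
g(-11 - 74) + J(I) = -6 + 26 = 20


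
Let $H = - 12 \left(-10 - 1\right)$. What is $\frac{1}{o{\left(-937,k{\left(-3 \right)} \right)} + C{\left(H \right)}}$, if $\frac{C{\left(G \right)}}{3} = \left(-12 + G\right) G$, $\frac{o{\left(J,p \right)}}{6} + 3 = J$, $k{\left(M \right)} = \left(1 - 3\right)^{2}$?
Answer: $\frac{1}{41880} \approx 2.3878 \cdot 10^{-5}$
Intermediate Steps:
$k{\left(M \right)} = 4$ ($k{\left(M \right)} = \left(-2\right)^{2} = 4$)
$o{\left(J,p \right)} = -18 + 6 J$
$H = 132$ ($H = \left(-12\right) \left(-11\right) = 132$)
$C{\left(G \right)} = 3 G \left(-12 + G\right)$ ($C{\left(G \right)} = 3 \left(-12 + G\right) G = 3 G \left(-12 + G\right)$)
$\frac{1}{o{\left(-937,k{\left(-3 \right)} \right)} + C{\left(H \right)}} = \frac{1}{\left(-18 + 6 \left(-937\right)\right) + 3 \cdot 132 \left(-12 + 132\right)} = \frac{1}{\left(-18 - 5622\right) + 3 \cdot 132 \cdot 120} = \frac{1}{-5640 + 47520} = \frac{1}{41880}$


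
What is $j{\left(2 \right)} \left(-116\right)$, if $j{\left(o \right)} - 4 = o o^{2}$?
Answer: $-1392$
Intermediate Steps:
$j{\left(o \right)} = 4 + o^{3}$ ($j{\left(o \right)} = 4 + o o^{2} = 4 + o^{3}$)
$j{\left(2 \right)} \left(-116\right) = \left(4 + 2^{3}\right) \left(-116\right) = \left(4 + 8\right) \left(-116\right) = 12 \left(-116\right) = -1392$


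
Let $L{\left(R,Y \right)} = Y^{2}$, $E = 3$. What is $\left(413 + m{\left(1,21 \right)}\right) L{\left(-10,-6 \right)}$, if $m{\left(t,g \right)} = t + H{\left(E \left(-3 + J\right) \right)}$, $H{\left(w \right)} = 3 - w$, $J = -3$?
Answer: $15660$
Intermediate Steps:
$m{\left(t,g \right)} = 21 + t$ ($m{\left(t,g \right)} = t - \left(-3 + 3 \left(-3 - 3\right)\right) = t - \left(-3 + 3 \left(-6\right)\right) = t + \left(3 - -18\right) = t + \left(3 + 18\right) = t + 21 = 21 + t$)
$\left(413 + m{\left(1,21 \right)}\right) L{\left(-10,-6 \right)} = \left(413 + \left(21 + 1\right)\right) \left(-6\right)^{2} = \left(413 + 22\right) 36 = 435 \cdot 36 = 15660$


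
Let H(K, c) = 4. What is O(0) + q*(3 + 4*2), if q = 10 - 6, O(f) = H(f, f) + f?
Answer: 48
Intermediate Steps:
O(f) = 4 + f
q = 4
O(0) + q*(3 + 4*2) = (4 + 0) + 4*(3 + 4*2) = 4 + 4*(3 + 8) = 4 + 4*11 = 4 + 44 = 48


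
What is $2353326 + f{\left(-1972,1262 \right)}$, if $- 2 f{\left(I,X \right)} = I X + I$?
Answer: $3598644$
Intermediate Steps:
$f{\left(I,X \right)} = - \frac{I}{2} - \frac{I X}{2}$ ($f{\left(I,X \right)} = - \frac{I X + I}{2} = - \frac{I + I X}{2} = - \frac{I}{2} - \frac{I X}{2}$)
$2353326 + f{\left(-1972,1262 \right)} = 2353326 - - 986 \left(1 + 1262\right) = 2353326 - \left(-986\right) 1263 = 2353326 + 1245318 = 3598644$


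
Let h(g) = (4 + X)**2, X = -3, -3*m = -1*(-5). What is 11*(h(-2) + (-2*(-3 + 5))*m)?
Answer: 253/3 ≈ 84.333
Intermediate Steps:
m = -5/3 (m = -(-1)*(-5)/3 = -1/3*5 = -5/3 ≈ -1.6667)
h(g) = 1 (h(g) = (4 - 3)**2 = 1**2 = 1)
11*(h(-2) + (-2*(-3 + 5))*m) = 11*(1 - 2*(-3 + 5)*(-5/3)) = 11*(1 - 2*2*(-5/3)) = 11*(1 - 4*(-5/3)) = 11*(1 + 20/3) = 11*(23/3) = 253/3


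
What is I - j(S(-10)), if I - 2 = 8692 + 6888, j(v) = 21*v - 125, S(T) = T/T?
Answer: 15686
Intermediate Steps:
S(T) = 1
j(v) = -125 + 21*v
I = 15582 (I = 2 + (8692 + 6888) = 2 + 15580 = 15582)
I - j(S(-10)) = 15582 - (-125 + 21*1) = 15582 - (-125 + 21) = 15582 - 1*(-104) = 15582 + 104 = 15686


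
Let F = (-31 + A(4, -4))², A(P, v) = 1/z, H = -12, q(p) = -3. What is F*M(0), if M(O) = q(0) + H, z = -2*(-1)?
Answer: -55815/4 ≈ -13954.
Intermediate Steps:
z = 2
A(P, v) = ½ (A(P, v) = 1/2 = ½)
M(O) = -15 (M(O) = -3 - 12 = -15)
F = 3721/4 (F = (-31 + ½)² = (-61/2)² = 3721/4 ≈ 930.25)
F*M(0) = (3721/4)*(-15) = -55815/4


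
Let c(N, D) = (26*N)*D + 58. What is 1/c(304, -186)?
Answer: -1/1470086 ≈ -6.8023e-7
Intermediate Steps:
c(N, D) = 58 + 26*D*N (c(N, D) = 26*D*N + 58 = 58 + 26*D*N)
1/c(304, -186) = 1/(58 + 26*(-186)*304) = 1/(58 - 1470144) = 1/(-1470086) = -1/1470086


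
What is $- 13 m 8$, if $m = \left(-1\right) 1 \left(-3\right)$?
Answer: $-312$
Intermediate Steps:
$m = 3$ ($m = \left(-1\right) \left(-3\right) = 3$)
$- 13 m 8 = \left(-13\right) 3 \cdot 8 = \left(-39\right) 8 = -312$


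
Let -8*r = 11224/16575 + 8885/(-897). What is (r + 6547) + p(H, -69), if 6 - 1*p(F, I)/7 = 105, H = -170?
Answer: 17857047173/3049800 ≈ 5855.2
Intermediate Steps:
p(F, I) = -693 (p(F, I) = 42 - 7*105 = 42 - 735 = -693)
r = 3517973/3049800 (r = -(11224/16575 + 8885/(-897))/8 = -(11224*(1/16575) + 8885*(-1/897))/8 = -(11224/16575 - 8885/897)/8 = -⅛*(-3517973/381225) = 3517973/3049800 ≈ 1.1535)
(r + 6547) + p(H, -69) = (3517973/3049800 + 6547) - 693 = 19970558573/3049800 - 693 = 17857047173/3049800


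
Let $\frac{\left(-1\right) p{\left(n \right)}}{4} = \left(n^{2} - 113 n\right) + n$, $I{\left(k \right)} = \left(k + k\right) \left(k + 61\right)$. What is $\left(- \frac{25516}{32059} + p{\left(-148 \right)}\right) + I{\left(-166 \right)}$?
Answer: $- \frac{3816970056}{32059} \approx -1.1906 \cdot 10^{5}$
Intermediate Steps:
$I{\left(k \right)} = 2 k \left(61 + k\right)$
$p{\left(n \right)} = - 4 n^{2} + 448 n$ ($p{\left(n \right)} = - 4 \left(\left(n^{2} - 113 n\right) + n\right) = - 4 \left(n^{2} - 112 n\right) = - 4 n^{2} + 448 n$)
$\left(- \frac{25516}{32059} + p{\left(-148 \right)}\right) + I{\left(-166 \right)} = \left(- \frac{25516}{32059} + 4 \left(-148\right) \left(112 - -148\right)\right) + 2 \left(-166\right) \left(61 - 166\right) = \left(\left(-25516\right) \frac{1}{32059} + 4 \left(-148\right) \left(112 + 148\right)\right) + 2 \left(-166\right) \left(-105\right) = \left(- \frac{25516}{32059} + 4 \left(-148\right) 260\right) + 34860 = \left(- \frac{25516}{32059} - 153920\right) + 34860 = - \frac{4934546796}{32059} + 34860 = - \frac{3816970056}{32059}$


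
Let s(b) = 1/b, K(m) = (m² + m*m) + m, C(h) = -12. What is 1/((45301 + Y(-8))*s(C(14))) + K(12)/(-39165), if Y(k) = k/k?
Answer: -468686/59141761 ≈ -0.0079248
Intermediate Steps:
Y(k) = 1
K(m) = m + 2*m² (K(m) = (m² + m²) + m = 2*m² + m = m + 2*m²)
1/((45301 + Y(-8))*s(C(14))) + K(12)/(-39165) = 1/((45301 + 1)*(1/(-12))) + (12*(1 + 2*12))/(-39165) = 1/(45302*(-1/12)) + (12*(1 + 24))*(-1/39165) = (1/45302)*(-12) + (12*25)*(-1/39165) = -6/22651 + 300*(-1/39165) = -6/22651 - 20/2611 = -468686/59141761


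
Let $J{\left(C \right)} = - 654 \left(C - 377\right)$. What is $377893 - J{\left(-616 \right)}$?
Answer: $-271529$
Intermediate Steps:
$J{\left(C \right)} = 246558 - 654 C$ ($J{\left(C \right)} = - 654 \left(-377 + C\right) = 246558 - 654 C$)
$377893 - J{\left(-616 \right)} = 377893 - \left(246558 - -402864\right) = 377893 - \left(246558 + 402864\right) = 377893 - 649422 = -271529$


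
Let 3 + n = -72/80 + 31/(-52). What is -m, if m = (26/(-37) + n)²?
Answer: -2501300169/92544400 ≈ -27.028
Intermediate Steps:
n = -1169/260 (n = -3 + (-72/80 + 31/(-52)) = -3 + (-72*1/80 + 31*(-1/52)) = -3 + (-9/10 - 31/52) = -3 - 389/260 = -1169/260 ≈ -4.4962)
m = 2501300169/92544400 (m = (26/(-37) - 1169/260)² = (26*(-1/37) - 1169/260)² = (-26/37 - 1169/260)² = (-50013/9620)² = 2501300169/92544400 ≈ 27.028)
-m = -1*2501300169/92544400 = -2501300169/92544400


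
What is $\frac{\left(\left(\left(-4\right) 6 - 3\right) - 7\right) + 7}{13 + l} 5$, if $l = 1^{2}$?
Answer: $- \frac{135}{14} \approx -9.6429$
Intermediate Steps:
$l = 1$
$\frac{\left(\left(\left(-4\right) 6 - 3\right) - 7\right) + 7}{13 + l} 5 = \frac{\left(\left(\left(-4\right) 6 - 3\right) - 7\right) + 7}{13 + 1} \cdot 5 = \frac{\left(\left(-24 - 3\right) - 7\right) + 7}{14} \cdot 5 = \left(\left(-27 - 7\right) + 7\right) \frac{1}{14} \cdot 5 = \left(-34 + 7\right) \frac{1}{14} \cdot 5 = \left(-27\right) \frac{1}{14} \cdot 5 = \left(- \frac{27}{14}\right) 5 = - \frac{135}{14}$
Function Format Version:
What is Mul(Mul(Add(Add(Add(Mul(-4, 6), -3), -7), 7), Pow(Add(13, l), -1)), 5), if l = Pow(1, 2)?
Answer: Rational(-135, 14) ≈ -9.6429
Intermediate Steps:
l = 1
Mul(Mul(Add(Add(Add(Mul(-4, 6), -3), -7), 7), Pow(Add(13, l), -1)), 5) = Mul(Mul(Add(Add(Add(Mul(-4, 6), -3), -7), 7), Pow(Add(13, 1), -1)), 5) = Mul(Mul(Add(Add(Add(-24, -3), -7), 7), Pow(14, -1)), 5) = Mul(Mul(Add(Add(-27, -7), 7), Rational(1, 14)), 5) = Mul(Mul(Add(-34, 7), Rational(1, 14)), 5) = Mul(Mul(-27, Rational(1, 14)), 5) = Mul(Rational(-27, 14), 5) = Rational(-135, 14)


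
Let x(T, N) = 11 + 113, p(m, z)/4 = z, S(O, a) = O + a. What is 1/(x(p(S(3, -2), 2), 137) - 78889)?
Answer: -1/78765 ≈ -1.2696e-5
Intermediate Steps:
p(m, z) = 4*z
x(T, N) = 124
1/(x(p(S(3, -2), 2), 137) - 78889) = 1/(124 - 78889) = 1/(-78765) = -1/78765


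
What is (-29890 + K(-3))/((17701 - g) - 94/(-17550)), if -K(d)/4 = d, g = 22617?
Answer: 262179450/43137853 ≈ 6.0777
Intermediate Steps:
K(d) = -4*d
(-29890 + K(-3))/((17701 - g) - 94/(-17550)) = (-29890 - 4*(-3))/((17701 - 1*22617) - 94/(-17550)) = (-29890 + 12)/((17701 - 22617) - 94*(-1/17550)) = -29878/(-4916 + 47/8775) = -29878/(-43137853/8775) = -29878*(-8775/43137853) = 262179450/43137853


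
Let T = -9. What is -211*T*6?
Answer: 11394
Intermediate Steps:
-211*T*6 = -(-1899)*6 = -211*(-54) = 11394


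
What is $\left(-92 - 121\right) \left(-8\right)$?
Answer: $1704$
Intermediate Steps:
$\left(-92 - 121\right) \left(-8\right) = \left(-213\right) \left(-8\right) = 1704$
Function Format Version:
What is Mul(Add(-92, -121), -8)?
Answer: 1704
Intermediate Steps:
Mul(Add(-92, -121), -8) = Mul(-213, -8) = 1704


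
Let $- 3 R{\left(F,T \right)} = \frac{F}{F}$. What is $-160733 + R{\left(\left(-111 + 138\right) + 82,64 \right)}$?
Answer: $- \frac{482200}{3} \approx -1.6073 \cdot 10^{5}$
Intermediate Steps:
$R{\left(F,T \right)} = - \frac{1}{3}$ ($R{\left(F,T \right)} = - \frac{F \frac{1}{F}}{3} = \left(- \frac{1}{3}\right) 1 = - \frac{1}{3}$)
$-160733 + R{\left(\left(-111 + 138\right) + 82,64 \right)} = -160733 - \frac{1}{3} = - \frac{482200}{3}$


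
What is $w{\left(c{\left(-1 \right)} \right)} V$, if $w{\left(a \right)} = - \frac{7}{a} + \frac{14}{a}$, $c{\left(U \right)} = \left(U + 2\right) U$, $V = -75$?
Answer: $525$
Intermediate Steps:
$c{\left(U \right)} = U \left(2 + U\right)$ ($c{\left(U \right)} = \left(2 + U\right) U = U \left(2 + U\right)$)
$w{\left(a \right)} = \frac{7}{a}$
$w{\left(c{\left(-1 \right)} \right)} V = \frac{7}{\left(-1\right) \left(2 - 1\right)} \left(-75\right) = \frac{7}{\left(-1\right) 1} \left(-75\right) = \frac{7}{-1} \left(-75\right) = 7 \left(-1\right) \left(-75\right) = \left(-7\right) \left(-75\right) = 525$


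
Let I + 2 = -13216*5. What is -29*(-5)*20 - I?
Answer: 68982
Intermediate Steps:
I = -66082 (I = -2 - 13216*5 = -2 - 66080 = -66082)
-29*(-5)*20 - I = -29*(-5)*20 - 1*(-66082) = 145*20 + 66082 = 2900 + 66082 = 68982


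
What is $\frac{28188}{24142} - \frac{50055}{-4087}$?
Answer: $\frac{661816083}{49334177} \approx 13.415$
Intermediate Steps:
$\frac{28188}{24142} - \frac{50055}{-4087} = 28188 \cdot \frac{1}{24142} - - \frac{50055}{4087} = \frac{14094}{12071} + \frac{50055}{4087} = \frac{661816083}{49334177}$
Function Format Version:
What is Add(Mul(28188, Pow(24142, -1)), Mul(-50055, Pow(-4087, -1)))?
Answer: Rational(661816083, 49334177) ≈ 13.415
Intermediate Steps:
Add(Mul(28188, Pow(24142, -1)), Mul(-50055, Pow(-4087, -1))) = Add(Mul(28188, Rational(1, 24142)), Mul(-50055, Rational(-1, 4087))) = Add(Rational(14094, 12071), Rational(50055, 4087)) = Rational(661816083, 49334177)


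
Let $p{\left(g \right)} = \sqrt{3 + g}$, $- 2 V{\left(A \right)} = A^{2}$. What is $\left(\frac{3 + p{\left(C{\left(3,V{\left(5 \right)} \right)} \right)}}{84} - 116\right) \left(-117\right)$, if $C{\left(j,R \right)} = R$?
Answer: $\frac{379899}{28} - \frac{39 i \sqrt{38}}{56} \approx 13568.0 - 4.2931 i$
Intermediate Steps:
$V{\left(A \right)} = - \frac{A^{2}}{2}$
$\left(\frac{3 + p{\left(C{\left(3,V{\left(5 \right)} \right)} \right)}}{84} - 116\right) \left(-117\right) = \left(\frac{3 + \sqrt{3 - \frac{5^{2}}{2}}}{84} - 116\right) \left(-117\right) = \left(\left(3 + \sqrt{3 - \frac{25}{2}}\right) \frac{1}{84} - 116\right) \left(-117\right) = \left(\left(3 + \sqrt{- \frac{19}{2}}\right) \frac{1}{84} - 116\right) \left(-117\right) = \left(\left(3 + \frac{i \sqrt{38}}{2}\right) \frac{1}{84} - 116\right) \left(-117\right) = \left(\left(\frac{1}{28} + \frac{i \sqrt{38}}{168}\right) - 116\right) \left(-117\right) = \left(- \frac{3247}{28} + \frac{i \sqrt{38}}{168}\right) \left(-117\right) = \frac{379899}{28} - \frac{39 i \sqrt{38}}{56}$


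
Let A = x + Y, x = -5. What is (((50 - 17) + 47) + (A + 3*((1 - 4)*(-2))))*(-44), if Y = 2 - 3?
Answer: -4048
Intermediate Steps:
Y = -1
A = -6 (A = -5 - 1 = -6)
(((50 - 17) + 47) + (A + 3*((1 - 4)*(-2))))*(-44) = (((50 - 17) + 47) + (-6 + 3*((1 - 4)*(-2))))*(-44) = ((33 + 47) + (-6 + 3*(-3*(-2))))*(-44) = (80 + (-6 + 3*6))*(-44) = (80 + (-6 + 18))*(-44) = (80 + 12)*(-44) = 92*(-44) = -4048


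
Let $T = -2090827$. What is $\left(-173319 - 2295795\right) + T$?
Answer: $-4559941$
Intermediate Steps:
$\left(-173319 - 2295795\right) + T = \left(-173319 - 2295795\right) - 2090827 = -2469114 - 2090827 = -4559941$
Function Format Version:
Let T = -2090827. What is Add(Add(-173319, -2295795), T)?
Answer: -4559941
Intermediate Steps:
Add(Add(-173319, -2295795), T) = Add(Add(-173319, -2295795), -2090827) = Add(-2469114, -2090827) = -4559941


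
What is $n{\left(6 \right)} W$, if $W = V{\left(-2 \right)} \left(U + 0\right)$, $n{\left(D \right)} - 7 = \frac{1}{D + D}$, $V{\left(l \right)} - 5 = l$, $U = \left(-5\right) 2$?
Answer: $- \frac{425}{2} \approx -212.5$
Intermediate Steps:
$U = -10$
$V{\left(l \right)} = 5 + l$
$n{\left(D \right)} = 7 + \frac{1}{2 D}$ ($n{\left(D \right)} = 7 + \frac{1}{D + D} = 7 + \frac{1}{2 D}$)
$W = -30$ ($W = \left(5 - 2\right) \left(-10 + 0\right) = 3 \left(-10\right) = -30$)
$n{\left(6 \right)} W = \left(7 + \frac{1}{2 \cdot 6}\right) \left(-30\right) = \left(7 + \frac{1}{2} \cdot \frac{1}{6}\right) \left(-30\right) = \left(7 + \frac{1}{12}\right) \left(-30\right) = \frac{85}{12} \left(-30\right) = - \frac{425}{2}$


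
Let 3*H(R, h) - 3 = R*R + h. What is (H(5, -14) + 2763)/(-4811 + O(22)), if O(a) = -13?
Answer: -8303/14472 ≈ -0.57373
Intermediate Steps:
H(R, h) = 1 + h/3 + R**2/3 (H(R, h) = 1 + (R*R + h)/3 = 1 + (R**2 + h)/3 = 1 + (h + R**2)/3 = 1 + (h/3 + R**2/3) = 1 + h/3 + R**2/3)
(H(5, -14) + 2763)/(-4811 + O(22)) = ((1 + (1/3)*(-14) + (1/3)*5**2) + 2763)/(-4811 - 13) = ((1 - 14/3 + (1/3)*25) + 2763)/(-4824) = ((1 - 14/3 + 25/3) + 2763)*(-1/4824) = (14/3 + 2763)*(-1/4824) = (8303/3)*(-1/4824) = -8303/14472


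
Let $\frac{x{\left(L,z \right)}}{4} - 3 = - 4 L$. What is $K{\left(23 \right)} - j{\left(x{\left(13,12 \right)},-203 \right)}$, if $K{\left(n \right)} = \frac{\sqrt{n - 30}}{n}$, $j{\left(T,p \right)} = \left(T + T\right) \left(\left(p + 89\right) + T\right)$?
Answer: $-121520 + \frac{i \sqrt{7}}{23} \approx -1.2152 \cdot 10^{5} + 0.11503 i$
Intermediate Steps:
$x{\left(L,z \right)} = 12 - 16 L$ ($x{\left(L,z \right)} = 12 + 4 \left(- 4 L\right) = 12 - 16 L$)
$j{\left(T,p \right)} = 2 T \left(89 + T + p\right)$ ($j{\left(T,p \right)} = 2 T \left(\left(89 + p\right) + T\right) = 2 T \left(89 + T + p\right)$)
$K{\left(n \right)} = \frac{\sqrt{-30 + n}}{n}$
$K{\left(23 \right)} - j{\left(x{\left(13,12 \right)},-203 \right)} = \frac{\sqrt{-30 + 23}}{23} - 2 \left(12 - 208\right) \left(89 + \left(12 - 208\right) - 203\right) = \frac{\sqrt{-7}}{23} - 2 \left(12 - 208\right) \left(89 + \left(12 - 208\right) - 203\right) = \frac{i \sqrt{7}}{23} - 2 \left(-196\right) \left(89 - 196 - 203\right) = \frac{i \sqrt{7}}{23} - 2 \left(-196\right) \left(-310\right) = \frac{i \sqrt{7}}{23} - 121520 = -121520 + \frac{i \sqrt{7}}{23}$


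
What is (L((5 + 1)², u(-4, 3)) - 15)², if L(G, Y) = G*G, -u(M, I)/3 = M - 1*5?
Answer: 1640961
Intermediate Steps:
u(M, I) = 15 - 3*M (u(M, I) = -3*(M - 1*5) = -3*(M - 5) = -3*(-5 + M) = 15 - 3*M)
L(G, Y) = G²
(L((5 + 1)², u(-4, 3)) - 15)² = (((5 + 1)²)² - 15)² = ((6²)² - 15)² = (36² - 15)² = (1296 - 15)² = 1281² = 1640961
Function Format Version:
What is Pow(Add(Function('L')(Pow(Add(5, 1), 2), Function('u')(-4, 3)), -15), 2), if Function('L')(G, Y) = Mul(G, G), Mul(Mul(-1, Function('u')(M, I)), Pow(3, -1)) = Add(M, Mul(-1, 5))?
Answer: 1640961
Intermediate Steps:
Function('u')(M, I) = Add(15, Mul(-3, M)) (Function('u')(M, I) = Mul(-3, Add(M, Mul(-1, 5))) = Mul(-3, Add(M, -5)) = Mul(-3, Add(-5, M)) = Add(15, Mul(-3, M)))
Function('L')(G, Y) = Pow(G, 2)
Pow(Add(Function('L')(Pow(Add(5, 1), 2), Function('u')(-4, 3)), -15), 2) = Pow(Add(Pow(Pow(Add(5, 1), 2), 2), -15), 2) = Pow(Add(Pow(Pow(6, 2), 2), -15), 2) = Pow(Add(Pow(36, 2), -15), 2) = Pow(Add(1296, -15), 2) = Pow(1281, 2) = 1640961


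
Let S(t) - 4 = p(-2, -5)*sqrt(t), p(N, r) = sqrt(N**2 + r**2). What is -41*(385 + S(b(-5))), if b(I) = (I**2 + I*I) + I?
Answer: -15949 - 123*sqrt(145) ≈ -17430.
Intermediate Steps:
b(I) = I + 2*I**2 (b(I) = (I**2 + I**2) + I = 2*I**2 + I = I + 2*I**2)
S(t) = 4 + sqrt(29)*sqrt(t) (S(t) = 4 + sqrt((-2)**2 + (-5)**2)*sqrt(t) = 4 + sqrt(4 + 25)*sqrt(t) = 4 + sqrt(29)*sqrt(t))
-41*(385 + S(b(-5))) = -41*(385 + (4 + sqrt(29)*sqrt(-5*(1 + 2*(-5))))) = -41*(385 + (4 + sqrt(29)*sqrt(-5*(1 - 10)))) = -41*(385 + (4 + sqrt(29)*sqrt(-5*(-9)))) = -41*(385 + (4 + sqrt(29)*sqrt(45))) = -41*(385 + (4 + sqrt(29)*(3*sqrt(5)))) = -41*(385 + (4 + 3*sqrt(145))) = -41*(389 + 3*sqrt(145)) = -15949 - 123*sqrt(145)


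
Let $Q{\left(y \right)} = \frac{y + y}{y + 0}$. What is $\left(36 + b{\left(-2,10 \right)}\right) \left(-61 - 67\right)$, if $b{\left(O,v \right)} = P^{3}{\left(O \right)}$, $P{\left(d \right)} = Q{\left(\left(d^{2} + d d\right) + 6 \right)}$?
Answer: $-5632$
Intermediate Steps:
$Q{\left(y \right)} = 2$ ($Q{\left(y \right)} = \frac{2 y}{y} = 2$)
$P{\left(d \right)} = 2$
$b{\left(O,v \right)} = 8$ ($b{\left(O,v \right)} = 2^{3} = 8$)
$\left(36 + b{\left(-2,10 \right)}\right) \left(-61 - 67\right) = \left(36 + 8\right) \left(-61 - 67\right) = 44 \left(-61 - 67\right) = 44 \left(-128\right) = -5632$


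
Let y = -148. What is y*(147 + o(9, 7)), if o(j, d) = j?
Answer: -23088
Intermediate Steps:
y*(147 + o(9, 7)) = -148*(147 + 9) = -148*156 = -23088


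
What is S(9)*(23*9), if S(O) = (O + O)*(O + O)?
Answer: 67068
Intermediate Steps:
S(O) = 4*O² (S(O) = (2*O)*(2*O) = 4*O²)
S(9)*(23*9) = (4*9²)*(23*9) = (4*81)*207 = 324*207 = 67068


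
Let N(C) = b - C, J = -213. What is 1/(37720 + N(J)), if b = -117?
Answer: 1/37816 ≈ 2.6444e-5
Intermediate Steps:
N(C) = -117 - C
1/(37720 + N(J)) = 1/(37720 + (-117 - 1*(-213))) = 1/(37720 + (-117 + 213)) = 1/(37720 + 96) = 1/37816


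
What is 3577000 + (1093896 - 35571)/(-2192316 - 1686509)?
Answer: 554982238667/155153 ≈ 3.5770e+6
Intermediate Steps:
3577000 + (1093896 - 35571)/(-2192316 - 1686509) = 3577000 + 1058325/(-3878825) = 3577000 + 1058325*(-1/3878825) = 3577000 - 42333/155153 = 554982238667/155153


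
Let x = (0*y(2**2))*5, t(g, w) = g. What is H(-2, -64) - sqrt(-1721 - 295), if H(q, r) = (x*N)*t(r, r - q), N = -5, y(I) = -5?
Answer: -12*I*sqrt(14) ≈ -44.9*I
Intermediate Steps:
x = 0 (x = (0*(-5))*5 = 0*5 = 0)
H(q, r) = 0 (H(q, r) = (0*(-5))*r = 0*r = 0)
H(-2, -64) - sqrt(-1721 - 295) = 0 - sqrt(-1721 - 295) = 0 - sqrt(-2016) = 0 - 12*I*sqrt(14) = -12*I*sqrt(14)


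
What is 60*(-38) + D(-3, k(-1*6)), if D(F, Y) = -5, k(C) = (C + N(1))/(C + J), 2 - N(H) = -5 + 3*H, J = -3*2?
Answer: -2285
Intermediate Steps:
J = -6
N(H) = 7 - 3*H (N(H) = 2 - (-5 + 3*H) = 2 + (5 - 3*H) = 7 - 3*H)
k(C) = (4 + C)/(-6 + C) (k(C) = (C + (7 - 3*1))/(C - 6) = (C + (7 - 3))/(-6 + C) = (C + 4)/(-6 + C) = (4 + C)/(-6 + C))
60*(-38) + D(-3, k(-1*6)) = 60*(-38) - 5 = -2280 - 5 = -2285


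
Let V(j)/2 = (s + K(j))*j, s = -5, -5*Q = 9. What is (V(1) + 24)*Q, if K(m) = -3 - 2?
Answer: -36/5 ≈ -7.2000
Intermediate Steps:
Q = -9/5 (Q = -⅕*9 = -9/5 ≈ -1.8000)
K(m) = -5
V(j) = -20*j (V(j) = 2*((-5 - 5)*j) = 2*(-10*j) = -20*j)
(V(1) + 24)*Q = (-20*1 + 24)*(-9/5) = (-20 + 24)*(-9/5) = 4*(-9/5) = -36/5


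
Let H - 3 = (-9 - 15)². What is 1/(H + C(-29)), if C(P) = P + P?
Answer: 1/521 ≈ 0.0019194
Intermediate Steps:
H = 579 (H = 3 + (-9 - 15)² = 3 + (-24)² = 3 + 576 = 579)
C(P) = 2*P
1/(H + C(-29)) = 1/(579 + 2*(-29)) = 1/(579 - 58) = 1/521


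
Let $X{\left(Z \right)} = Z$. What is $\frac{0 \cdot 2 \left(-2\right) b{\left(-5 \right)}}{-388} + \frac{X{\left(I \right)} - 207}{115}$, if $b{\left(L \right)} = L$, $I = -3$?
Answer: $- \frac{42}{23} \approx -1.8261$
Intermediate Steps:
$\frac{0 \cdot 2 \left(-2\right) b{\left(-5 \right)}}{-388} + \frac{X{\left(I \right)} - 207}{115} = \frac{0 \cdot 2 \left(-2\right) \left(-5\right)}{-388} + \frac{-3 - 207}{115} = 0 \left(-4\right) \left(-5\right) \left(- \frac{1}{388}\right) + \left(-3 - 207\right) \frac{1}{115} = 0 \left(-5\right) \left(- \frac{1}{388}\right) - \frac{42}{23} = 0 \left(- \frac{1}{388}\right) - \frac{42}{23} = 0 - \frac{42}{23} = - \frac{42}{23}$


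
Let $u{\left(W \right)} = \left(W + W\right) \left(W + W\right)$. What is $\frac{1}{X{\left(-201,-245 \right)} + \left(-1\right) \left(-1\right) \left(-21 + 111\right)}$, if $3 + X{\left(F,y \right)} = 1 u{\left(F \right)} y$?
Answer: $- \frac{1}{39592893} \approx -2.5257 \cdot 10^{-8}$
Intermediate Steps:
$u{\left(W \right)} = 4 W^{2}$ ($u{\left(W \right)} = 2 W 2 W = 4 W^{2}$)
$X{\left(F,y \right)} = -3 + 4 y F^{2}$ ($X{\left(F,y \right)} = -3 + 1 \cdot 4 F^{2} y = -3 + 4 F^{2} y = -3 + 4 y F^{2}$)
$\frac{1}{X{\left(-201,-245 \right)} + \left(-1\right) \left(-1\right) \left(-21 + 111\right)} = \frac{1}{\left(-3 + 4 \left(-245\right) \left(-201\right)^{2}\right) + \left(-1\right) \left(-1\right) \left(-21 + 111\right)} = \frac{1}{\left(-3 + 4 \left(-245\right) 40401\right) + 1 \cdot 90} = \frac{1}{\left(-3 - 39592980\right) + 90} = \frac{1}{-39592983 + 90} = \frac{1}{-39592893} = - \frac{1}{39592893}$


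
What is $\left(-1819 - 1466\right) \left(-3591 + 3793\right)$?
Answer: $-663570$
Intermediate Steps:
$\left(-1819 - 1466\right) \left(-3591 + 3793\right) = \left(-3285\right) 202 = -663570$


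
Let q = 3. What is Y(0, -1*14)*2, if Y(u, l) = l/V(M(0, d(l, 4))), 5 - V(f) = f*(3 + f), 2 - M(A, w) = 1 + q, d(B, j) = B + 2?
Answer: -4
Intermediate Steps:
d(B, j) = 2 + B
M(A, w) = -2 (M(A, w) = 2 - (1 + 3) = 2 - 1*4 = 2 - 4 = -2)
V(f) = 5 - f*(3 + f)
Y(u, l) = l/7 (Y(u, l) = l/(5 - 1*(-2)² - 3*(-2)) = l/(5 - 1*4 + 6) = l/(5 - 4 + 6) = l/7)
Y(0, -1*14)*2 = ((-1*14)/7)*2 = ((⅐)*(-14))*2 = -2*2 = -4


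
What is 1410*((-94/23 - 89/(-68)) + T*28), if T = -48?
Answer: -1484984505/782 ≈ -1.8990e+6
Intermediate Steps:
1410*((-94/23 - 89/(-68)) + T*28) = 1410*((-94/23 - 89/(-68)) - 48*28) = 1410*((-94*1/23 - 89*(-1/68)) - 1344) = 1410*((-94/23 + 89/68) - 1344) = 1410*(-4345/1564 - 1344) = 1410*(-2106361/1564) = -1484984505/782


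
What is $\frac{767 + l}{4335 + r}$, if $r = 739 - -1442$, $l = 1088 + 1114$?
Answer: $\frac{2969}{6516} \approx 0.45565$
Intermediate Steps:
$l = 2202$
$r = 2181$ ($r = 739 + 1442 = 2181$)
$\frac{767 + l}{4335 + r} = \frac{767 + 2202}{4335 + 2181} = \frac{2969}{6516}$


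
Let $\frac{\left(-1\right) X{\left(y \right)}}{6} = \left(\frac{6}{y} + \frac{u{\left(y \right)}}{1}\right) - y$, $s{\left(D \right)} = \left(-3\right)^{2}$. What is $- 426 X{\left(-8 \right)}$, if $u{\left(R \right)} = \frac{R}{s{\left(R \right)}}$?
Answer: $16259$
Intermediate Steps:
$s{\left(D \right)} = 9$
$u{\left(R \right)} = \frac{R}{9}$
$X{\left(y \right)} = - \frac{36}{y} + \frac{16 y}{3}$ ($X{\left(y \right)} = - 6 \left(\left(\frac{6}{y} + \frac{\frac{1}{9} y}{1}\right) - y\right) = - 6 \left(\left(\frac{6}{y} + \frac{y}{9} \cdot 1\right) - y\right) = - 6 \left(\left(\frac{6}{y} + \frac{y}{9}\right) - y\right) = - 6 \left(\frac{6}{y} - \frac{8 y}{9}\right) = - \frac{36}{y} + \frac{16 y}{3}$)
$- 426 X{\left(-8 \right)} = - 426 \left(- \frac{36}{-8} + \frac{16}{3} \left(-8\right)\right) = - 426 \left(\left(-36\right) \left(- \frac{1}{8}\right) - \frac{128}{3}\right) = - 426 \left(\frac{9}{2} - \frac{128}{3}\right) = \left(-426\right) \left(- \frac{229}{6}\right) = 16259$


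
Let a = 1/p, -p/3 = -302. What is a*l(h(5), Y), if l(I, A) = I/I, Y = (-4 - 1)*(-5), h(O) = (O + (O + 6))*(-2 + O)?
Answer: 1/906 ≈ 0.0011038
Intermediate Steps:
p = 906 (p = -3*(-302) = 906)
h(O) = (-2 + O)*(6 + 2*O) (h(O) = (O + (6 + O))*(-2 + O) = (6 + 2*O)*(-2 + O) = (-2 + O)*(6 + 2*O))
Y = 25 (Y = -5*(-5) = 25)
l(I, A) = 1
a = 1/906 ≈ 0.0011038
a*l(h(5), Y) = (1/906)*1 = 1/906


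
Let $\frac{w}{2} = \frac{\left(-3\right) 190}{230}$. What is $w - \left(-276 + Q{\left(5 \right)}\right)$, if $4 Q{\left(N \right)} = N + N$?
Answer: $\frac{12353}{46} \approx 268.54$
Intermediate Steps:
$Q{\left(N \right)} = \frac{N}{2}$ ($Q{\left(N \right)} = \frac{N + N}{4} = \frac{2 N}{4} = \frac{N}{2}$)
$w = - \frac{114}{23}$ ($w = 2 \frac{\left(-3\right) 190}{230} = 2 \left(\left(-570\right) \frac{1}{230}\right) = 2 \left(- \frac{57}{23}\right) = - \frac{114}{23} \approx -4.9565$)
$w - \left(-276 + Q{\left(5 \right)}\right) = - \frac{114}{23} + \left(\left(\left(505 - 175\right) + \left(15 \left(-4\right) + 6\right)\right) - \frac{1}{2} \cdot 5\right) = - \frac{114}{23} + \left(\left(330 + \left(-60 + 6\right)\right) - \frac{5}{2}\right) = - \frac{114}{23} + \left(\left(330 - 54\right) - \frac{5}{2}\right) = - \frac{114}{23} + \left(276 - \frac{5}{2}\right) = - \frac{114}{23} + \frac{547}{2} = \frac{12353}{46}$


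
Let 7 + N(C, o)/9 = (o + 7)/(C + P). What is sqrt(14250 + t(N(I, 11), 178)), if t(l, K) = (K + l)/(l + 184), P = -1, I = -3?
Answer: sqrt(369398239)/161 ≈ 119.38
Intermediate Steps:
N(C, o) = -63 + 9*(7 + o)/(-1 + C) (N(C, o) = -63 + 9*((o + 7)/(C - 1)) = -63 + 9*((7 + o)/(-1 + C)) = -63 + 9*(7 + o)/(-1 + C))
t(l, K) = (K + l)/(184 + l)
sqrt(14250 + t(N(I, 11), 178)) = sqrt(14250 + (178 + 9*(14 + 11 - 7*(-3))/(-1 - 3))/(184 + 9*(14 + 11 - 7*(-3))/(-1 - 3))) = sqrt(14250 + (178 + 9*(14 + 11 + 21)/(-4))/(184 + 9*(14 + 11 + 21)/(-4))) = sqrt(14250 + (178 + 9*(-1/4)*46)/(184 + 9*(-1/4)*46)) = sqrt(14250 + (178 - 207/2)/(184 - 207/2)) = sqrt(14250 + (149/2)/(161/2)) = sqrt(14250 + (2/161)*(149/2)) = sqrt(14250 + 149/161) = sqrt(2294399/161) = sqrt(369398239)/161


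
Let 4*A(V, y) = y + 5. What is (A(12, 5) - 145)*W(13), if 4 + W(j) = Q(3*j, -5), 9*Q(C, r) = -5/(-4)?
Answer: 13205/24 ≈ 550.21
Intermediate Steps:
Q(C, r) = 5/36 (Q(C, r) = (-5/(-4))/9 = (-5*(-¼))/9 = (⅑)*(5/4) = 5/36)
A(V, y) = 5/4 + y/4 (A(V, y) = (y + 5)/4 = (5 + y)/4 = 5/4 + y/4)
W(j) = -139/36 (W(j) = -4 + 5/36 = -139/36)
(A(12, 5) - 145)*W(13) = ((5/4 + (¼)*5) - 145)*(-139/36) = ((5/4 + 5/4) - 145)*(-139/36) = (5/2 - 145)*(-139/36) = -285/2*(-139/36) = 13205/24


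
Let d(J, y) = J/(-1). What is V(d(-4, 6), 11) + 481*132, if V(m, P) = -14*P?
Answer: 63338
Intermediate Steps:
d(J, y) = -J (d(J, y) = J*(-1) = -J)
V(d(-4, 6), 11) + 481*132 = -14*11 + 481*132 = -154 + 63492 = 63338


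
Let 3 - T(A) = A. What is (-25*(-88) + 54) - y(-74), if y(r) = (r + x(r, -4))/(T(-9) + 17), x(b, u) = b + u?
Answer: 65518/29 ≈ 2259.2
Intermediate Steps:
T(A) = 3 - A
y(r) = -4/29 + 2*r/29 (y(r) = (r + (r - 4))/((3 - 1*(-9)) + 17) = (r + (-4 + r))/((3 + 9) + 17) = (-4 + 2*r)/(12 + 17) = (-4 + 2*r)/29 = (-4 + 2*r)*(1/29) = -4/29 + 2*r/29)
(-25*(-88) + 54) - y(-74) = (-25*(-88) + 54) - (-4/29 + (2/29)*(-74)) = (2200 + 54) - (-4/29 - 148/29) = 2254 - 1*(-152/29) = 2254 + 152/29 = 65518/29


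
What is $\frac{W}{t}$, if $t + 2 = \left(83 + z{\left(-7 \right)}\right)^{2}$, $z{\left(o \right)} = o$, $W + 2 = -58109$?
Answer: $- \frac{58111}{5774} \approx -10.064$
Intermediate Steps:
$W = -58111$ ($W = -2 - 58109 = -58111$)
$t = 5774$ ($t = -2 + \left(83 - 7\right)^{2} = -2 + 76^{2} = -2 + 5776 = 5774$)
$\frac{W}{t} = - \frac{58111}{5774}$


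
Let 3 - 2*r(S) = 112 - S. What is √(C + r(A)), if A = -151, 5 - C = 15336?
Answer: I*√15461 ≈ 124.34*I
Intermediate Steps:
C = -15331 (C = 5 - 1*15336 = 5 - 15336 = -15331)
r(S) = -109/2 + S/2 (r(S) = 3/2 - (112 - S)/2 = 3/2 + (-56 + S/2) = -109/2 + S/2)
√(C + r(A)) = √(-15331 + (-109/2 + (½)*(-151))) = √(-15331 + (-109/2 - 151/2)) = √(-15331 - 130) = √(-15461) = I*√15461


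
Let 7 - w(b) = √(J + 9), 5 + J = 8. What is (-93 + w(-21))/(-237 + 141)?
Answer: 43/48 + √3/48 ≈ 0.93192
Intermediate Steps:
J = 3 (J = -5 + 8 = 3)
w(b) = 7 - 2*√3 (w(b) = 7 - √(3 + 9) = 7 - √12 = 7 - 2*√3)
(-93 + w(-21))/(-237 + 141) = (-93 + (7 - 2*√3))/(-237 + 141) = (-86 - 2*√3)/(-96) = (-86 - 2*√3)*(-1/96) = 43/48 + √3/48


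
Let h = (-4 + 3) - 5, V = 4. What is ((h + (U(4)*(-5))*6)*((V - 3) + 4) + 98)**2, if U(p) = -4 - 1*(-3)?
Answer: 47524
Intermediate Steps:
U(p) = -1 (U(p) = -4 + 3 = -1)
h = -6 (h = -1 - 5 = -6)
((h + (U(4)*(-5))*6)*((V - 3) + 4) + 98)**2 = ((-6 - 1*(-5)*6)*((4 - 3) + 4) + 98)**2 = ((-6 + 5*6)*(1 + 4) + 98)**2 = ((-6 + 30)*5 + 98)**2 = (24*5 + 98)**2 = (120 + 98)**2 = 218**2 = 47524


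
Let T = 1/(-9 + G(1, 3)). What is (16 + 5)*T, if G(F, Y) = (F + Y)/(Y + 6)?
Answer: -27/11 ≈ -2.4545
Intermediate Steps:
G(F, Y) = (F + Y)/(6 + Y)
T = -9/77 (T = 1/(-9 + (1 + 3)/(6 + 3)) = 1/(-9 + 4/9) = 1/(-77/9) = -9/77 ≈ -0.11688)
(16 + 5)*T = (16 + 5)*(-9/77) = 21*(-9/77) = -27/11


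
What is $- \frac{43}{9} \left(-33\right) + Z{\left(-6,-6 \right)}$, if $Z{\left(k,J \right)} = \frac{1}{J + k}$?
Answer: $\frac{1891}{12} \approx 157.58$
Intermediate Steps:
$- \frac{43}{9} \left(-33\right) + Z{\left(-6,-6 \right)} = - \frac{43}{9} \left(-33\right) + \frac{1}{-6 - 6} = \left(-43\right) \frac{1}{9} \left(-33\right) + \frac{1}{-12} = \left(- \frac{43}{9}\right) \left(-33\right) - \frac{1}{12} = \frac{473}{3} - \frac{1}{12} = \frac{1891}{12}$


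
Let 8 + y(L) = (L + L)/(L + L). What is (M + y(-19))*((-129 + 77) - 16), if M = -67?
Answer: 5032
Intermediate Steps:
y(L) = -7 (y(L) = -8 + (L + L)/(L + L) = -8 + (2*L)/((2*L)) = -8 + (2*L)*(1/(2*L)) = -8 + 1 = -7)
(M + y(-19))*((-129 + 77) - 16) = (-67 - 7)*((-129 + 77) - 16) = -74*(-52 - 16) = -74*(-68) = 5032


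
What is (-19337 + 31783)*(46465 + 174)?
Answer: 580468994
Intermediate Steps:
(-19337 + 31783)*(46465 + 174) = 12446*46639 = 580468994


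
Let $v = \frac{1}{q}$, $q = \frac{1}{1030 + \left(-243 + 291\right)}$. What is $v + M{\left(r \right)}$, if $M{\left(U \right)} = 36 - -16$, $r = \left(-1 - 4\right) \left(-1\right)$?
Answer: $1130$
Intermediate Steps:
$q = \frac{1}{1078}$ ($q = \frac{1}{1030 + 48} = \frac{1}{1078} \approx 0.00092764$)
$v = 1078$ ($v = \frac{1}{\frac{1}{1078}} = 1078$)
$r = 5$ ($r = \left(-5\right) \left(-1\right) = 5$)
$M{\left(U \right)} = 52$ ($M{\left(U \right)} = 36 + 16 = 52$)
$v + M{\left(r \right)} = 1078 + 52 = 1130$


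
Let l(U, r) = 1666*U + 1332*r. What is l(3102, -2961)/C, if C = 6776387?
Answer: 1223880/6776387 ≈ 0.18061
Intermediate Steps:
l(U, r) = 1332*r + 1666*U
l(3102, -2961)/C = (1332*(-2961) + 1666*3102)/6776387 = (-3944052 + 5167932)*(1/6776387) = 1223880*(1/6776387) = 1223880/6776387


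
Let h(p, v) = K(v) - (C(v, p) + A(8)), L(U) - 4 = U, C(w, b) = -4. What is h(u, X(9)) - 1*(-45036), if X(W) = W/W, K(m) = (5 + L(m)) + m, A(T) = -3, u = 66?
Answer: 45054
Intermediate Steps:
L(U) = 4 + U
K(m) = 9 + 2*m (K(m) = (5 + (4 + m)) + m = (9 + m) + m = 9 + 2*m)
X(W) = 1
h(p, v) = 16 + 2*v (h(p, v) = (9 + 2*v) - (-4 - 3) = (9 + 2*v) - 1*(-7) = (9 + 2*v) + 7 = 16 + 2*v)
h(u, X(9)) - 1*(-45036) = (16 + 2*1) - 1*(-45036) = (16 + 2) + 45036 = 18 + 45036 = 45054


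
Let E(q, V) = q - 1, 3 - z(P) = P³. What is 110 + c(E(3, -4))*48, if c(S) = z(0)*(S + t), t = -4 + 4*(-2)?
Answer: -1330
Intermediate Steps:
z(P) = 3 - P³
t = -12 (t = -4 - 8 = -12)
E(q, V) = -1 + q
c(S) = -36 + 3*S (c(S) = (3 - 1*0³)*(S - 12) = (3 - 1*0)*(-12 + S) = (3 + 0)*(-12 + S) = 3*(-12 + S) = -36 + 3*S)
110 + c(E(3, -4))*48 = 110 + (-36 + 3*(-1 + 3))*48 = 110 + (-36 + 3*2)*48 = 110 + (-36 + 6)*48 = 110 - 30*48 = 110 - 1440 = -1330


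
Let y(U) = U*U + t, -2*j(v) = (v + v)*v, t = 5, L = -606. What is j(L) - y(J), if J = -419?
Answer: -542802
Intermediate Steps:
j(v) = -v**2 (j(v) = -(v + v)*v/2 = -2*v*v/2 = -v**2)
y(U) = 5 + U**2 (y(U) = U*U + 5 = U**2 + 5 = 5 + U**2)
j(L) - y(J) = -1*(-606)**2 - (5 + (-419)**2) = -1*367236 - (5 + 175561) = -367236 - 1*175566 = -367236 - 175566 = -542802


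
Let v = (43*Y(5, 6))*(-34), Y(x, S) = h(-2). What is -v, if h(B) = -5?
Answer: -7310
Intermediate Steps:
Y(x, S) = -5
v = 7310 (v = (43*(-5))*(-34) = -215*(-34) = 7310)
-v = -1*7310 = -7310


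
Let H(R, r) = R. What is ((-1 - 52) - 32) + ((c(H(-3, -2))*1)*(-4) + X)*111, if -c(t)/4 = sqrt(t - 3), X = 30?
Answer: 3245 + 1776*I*sqrt(6) ≈ 3245.0 + 4350.3*I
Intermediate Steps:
c(t) = -4*sqrt(-3 + t) (c(t) = -4*sqrt(t - 3) = -4*sqrt(-3 + t))
((-1 - 52) - 32) + ((c(H(-3, -2))*1)*(-4) + X)*111 = ((-1 - 52) - 32) + ((-4*sqrt(-3 - 3)*1)*(-4) + 30)*111 = (-53 - 32) + ((-4*I*sqrt(6)*1)*(-4) + 30)*111 = -85 + ((-4*I*sqrt(6)*1)*(-4) + 30)*111 = -85 + (-4*I*sqrt(6)*(-4) + 30)*111 = -85 + (16*I*sqrt(6) + 30)*111 = -85 + (30 + 16*I*sqrt(6))*111 = -85 + (3330 + 1776*I*sqrt(6)) = 3245 + 1776*I*sqrt(6)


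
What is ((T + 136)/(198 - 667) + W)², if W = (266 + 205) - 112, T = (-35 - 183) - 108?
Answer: 28412810721/219961 ≈ 1.2917e+5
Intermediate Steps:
T = -326 (T = -218 - 108 = -326)
W = 359 (W = 471 - 112 = 359)
((T + 136)/(198 - 667) + W)² = ((-326 + 136)/(198 - 667) + 359)² = (-190/(-469) + 359)² = (-190*(-1/469) + 359)² = (190/469 + 359)² = (168561/469)² = 28412810721/219961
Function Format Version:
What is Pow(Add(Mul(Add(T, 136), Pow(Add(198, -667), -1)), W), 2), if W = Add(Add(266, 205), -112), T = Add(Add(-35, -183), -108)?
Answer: Rational(28412810721, 219961) ≈ 1.2917e+5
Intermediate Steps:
T = -326 (T = Add(-218, -108) = -326)
W = 359 (W = Add(471, -112) = 359)
Pow(Add(Mul(Add(T, 136), Pow(Add(198, -667), -1)), W), 2) = Pow(Add(Mul(Add(-326, 136), Pow(Add(198, -667), -1)), 359), 2) = Pow(Add(Mul(-190, Pow(-469, -1)), 359), 2) = Pow(Add(Mul(-190, Rational(-1, 469)), 359), 2) = Pow(Add(Rational(190, 469), 359), 2) = Pow(Rational(168561, 469), 2) = Rational(28412810721, 219961)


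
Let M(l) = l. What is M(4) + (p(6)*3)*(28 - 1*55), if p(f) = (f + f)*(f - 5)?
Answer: -968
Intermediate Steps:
p(f) = 2*f*(-5 + f) (p(f) = (2*f)*(-5 + f) = 2*f*(-5 + f))
M(4) + (p(6)*3)*(28 - 1*55) = 4 + ((2*6*(-5 + 6))*3)*(28 - 1*55) = 4 + ((2*6*1)*3)*(28 - 55) = 4 + (12*3)*(-27) = 4 + 36*(-27) = 4 - 972 = -968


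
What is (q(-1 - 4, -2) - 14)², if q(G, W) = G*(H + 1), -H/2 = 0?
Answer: 361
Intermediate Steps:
H = 0 (H = -2*0 = 0)
q(G, W) = G (q(G, W) = G*(0 + 1) = G*1 = G)
(q(-1 - 4, -2) - 14)² = ((-1 - 4) - 14)² = (-5 - 14)² = (-19)² = 361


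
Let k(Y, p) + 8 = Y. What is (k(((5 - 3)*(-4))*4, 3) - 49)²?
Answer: 7921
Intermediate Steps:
k(Y, p) = -8 + Y
(k(((5 - 3)*(-4))*4, 3) - 49)² = ((-8 + ((5 - 3)*(-4))*4) - 49)² = ((-8 + (2*(-4))*4) - 49)² = ((-8 - 8*4) - 49)² = ((-8 - 32) - 49)² = (-40 - 49)² = (-89)² = 7921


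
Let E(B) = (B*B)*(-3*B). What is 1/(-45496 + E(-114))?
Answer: 1/4399136 ≈ 2.2732e-7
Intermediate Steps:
E(B) = -3*B³ (E(B) = B²*(-3*B) = -3*B³)
1/(-45496 + E(-114)) = 1/(-45496 - 3*(-114)³) = 1/(-45496 - 3*(-1481544)) = 1/(-45496 + 4444632) = 1/4399136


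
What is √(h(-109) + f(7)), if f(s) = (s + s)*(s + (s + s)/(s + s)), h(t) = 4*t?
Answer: 18*I ≈ 18.0*I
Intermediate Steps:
f(s) = 2*s*(1 + s) (f(s) = (2*s)*(s + (2*s)/((2*s))) = (2*s)*(s + (2*s)*(1/(2*s))) = (2*s)*(s + 1) = (2*s)*(1 + s) = 2*s*(1 + s))
√(h(-109) + f(7)) = √(4*(-109) + 2*7*(1 + 7)) = √(-436 + 2*7*8) = √(-436 + 112) = √(-324) = 18*I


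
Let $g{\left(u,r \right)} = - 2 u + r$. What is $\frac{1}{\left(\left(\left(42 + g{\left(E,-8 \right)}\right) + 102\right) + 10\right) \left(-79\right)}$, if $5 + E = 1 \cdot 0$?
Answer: $- \frac{1}{12324} \approx -8.1143 \cdot 10^{-5}$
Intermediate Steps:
$E = -5$ ($E = -5 + 1 \cdot 0 = -5 + 0 = -5$)
$g{\left(u,r \right)} = r - 2 u$
$\frac{1}{\left(\left(\left(42 + g{\left(E,-8 \right)}\right) + 102\right) + 10\right) \left(-79\right)} = \frac{1}{\left(\left(\left(42 - -2\right) + 102\right) + 10\right) \left(-79\right)} = \frac{1}{\left(\left(\left(42 + \left(-8 + 10\right)\right) + 102\right) + 10\right) \left(-79\right)} = \frac{1}{\left(\left(\left(42 + 2\right) + 102\right) + 10\right) \left(-79\right)} = \frac{1}{\left(\left(44 + 102\right) + 10\right) \left(-79\right)} = \frac{1}{\left(146 + 10\right) \left(-79\right)} = \frac{1}{156 \left(-79\right)} = \frac{1}{-12324} = - \frac{1}{12324}$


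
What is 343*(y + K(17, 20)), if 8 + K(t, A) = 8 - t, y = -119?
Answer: -46648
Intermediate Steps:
K(t, A) = -t (K(t, A) = -8 + (8 - t) = -t)
343*(y + K(17, 20)) = 343*(-119 - 1*17) = 343*(-119 - 17) = 343*(-136) = -46648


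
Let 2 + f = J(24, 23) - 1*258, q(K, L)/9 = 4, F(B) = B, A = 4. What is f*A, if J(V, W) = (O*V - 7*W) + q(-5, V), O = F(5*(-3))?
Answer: -2980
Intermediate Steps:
q(K, L) = 36 (q(K, L) = 9*4 = 36)
O = -15 (O = 5*(-3) = -15)
J(V, W) = 36 - 15*V - 7*W (J(V, W) = (-15*V - 7*W) + 36 = 36 - 15*V - 7*W)
f = -745 (f = -2 + ((36 - 15*24 - 7*23) - 1*258) = -2 + ((36 - 360 - 161) - 258) = -2 + (-485 - 258) = -2 - 743 = -745)
f*A = -745*4 = -2980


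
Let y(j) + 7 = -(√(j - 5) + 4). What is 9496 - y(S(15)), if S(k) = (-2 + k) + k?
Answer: 9507 + √23 ≈ 9511.8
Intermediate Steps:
S(k) = -2 + 2*k
y(j) = -11 - √(-5 + j) (y(j) = -7 - (√(j - 5) + 4) = -7 - (√(-5 + j) + 4) = -7 - (4 + √(-5 + j)) = -7 + (-4 - √(-5 + j)) = -11 - √(-5 + j))
9496 - y(S(15)) = 9496 - (-11 - √(-5 + (-2 + 2*15))) = 9496 - (-11 - √(-5 + (-2 + 30))) = 9496 - (-11 - √(-5 + 28)) = 9496 - (-11 - √23) = 9496 + (11 + √23) = 9507 + √23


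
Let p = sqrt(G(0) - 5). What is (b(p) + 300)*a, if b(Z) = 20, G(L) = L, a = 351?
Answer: 112320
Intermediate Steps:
p = I*sqrt(5) (p = sqrt(0 - 5) = sqrt(-5) = I*sqrt(5) ≈ 2.2361*I)
(b(p) + 300)*a = (20 + 300)*351 = 320*351 = 112320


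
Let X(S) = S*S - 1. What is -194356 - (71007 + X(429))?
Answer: -449403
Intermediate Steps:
X(S) = -1 + S² (X(S) = S² - 1 = -1 + S²)
-194356 - (71007 + X(429)) = -194356 - (71007 + (-1 + 429²)) = -194356 - (71007 + (-1 + 184041)) = -194356 - (71007 + 184040) = -194356 - 1*255047 = -194356 - 255047 = -449403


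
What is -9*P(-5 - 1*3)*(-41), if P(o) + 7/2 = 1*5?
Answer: 1107/2 ≈ 553.50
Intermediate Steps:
P(o) = 3/2 (P(o) = -7/2 + 1*5 = -7/2 + 5 = 3/2)
-9*P(-5 - 1*3)*(-41) = -9*3/2*(-41) = -27/2*(-41) = 1107/2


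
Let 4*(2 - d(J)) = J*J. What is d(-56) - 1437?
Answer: -2219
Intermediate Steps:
d(J) = 2 - J²/4 (d(J) = 2 - J*J/4 = 2 - J²/4)
d(-56) - 1437 = (2 - ¼*(-56)²) - 1437 = (2 - ¼*3136) - 1437 = (2 - 784) - 1437 = -782 - 1437 = -2219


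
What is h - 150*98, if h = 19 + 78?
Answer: -14603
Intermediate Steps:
h = 97
h - 150*98 = 97 - 150*98 = 97 - 14700 = -14603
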